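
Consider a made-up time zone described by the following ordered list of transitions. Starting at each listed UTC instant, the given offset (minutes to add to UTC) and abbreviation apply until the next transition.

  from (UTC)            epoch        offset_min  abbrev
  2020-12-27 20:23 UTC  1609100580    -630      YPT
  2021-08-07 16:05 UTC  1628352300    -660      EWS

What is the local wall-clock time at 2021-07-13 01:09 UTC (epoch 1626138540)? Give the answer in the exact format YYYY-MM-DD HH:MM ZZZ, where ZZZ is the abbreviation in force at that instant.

2021-07-12 14:39 YPT

Query: 2021-07-13 01:09 UTC
Rule 1/2 (YPT, -10:30): 2020-12-27 20:23 UTC ≤ query < 2021-08-07 16:05 UTC
1·60 + 9 - 630 = -561 min
-561 = -1·1440 + 879; 879 = 14·60 + 39 → 14:39, 2021-07-13 - 1 day = 2021-07-12
→ 2021-07-12 14:39 YPT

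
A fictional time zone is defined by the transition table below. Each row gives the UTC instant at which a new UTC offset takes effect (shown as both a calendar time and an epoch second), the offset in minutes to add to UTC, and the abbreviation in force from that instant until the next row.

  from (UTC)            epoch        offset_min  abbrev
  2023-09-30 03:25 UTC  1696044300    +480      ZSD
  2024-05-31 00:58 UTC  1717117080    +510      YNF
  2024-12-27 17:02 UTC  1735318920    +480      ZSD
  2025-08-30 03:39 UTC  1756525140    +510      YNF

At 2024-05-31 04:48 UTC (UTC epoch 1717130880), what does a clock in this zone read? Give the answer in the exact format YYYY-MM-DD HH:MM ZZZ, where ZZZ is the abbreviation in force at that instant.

2024-05-31 13:18 YNF

Query: 2024-05-31 04:48 UTC
Rule 2/4 (YNF, +08:30): 2024-05-31 00:58 UTC ≤ query < 2024-12-27 17:02 UTC
4·60 + 48 + 510 = 798 min
798 = 0·1440 + 798; 798 = 13·60 + 18 → 13:18, same day
→ 2024-05-31 13:18 YNF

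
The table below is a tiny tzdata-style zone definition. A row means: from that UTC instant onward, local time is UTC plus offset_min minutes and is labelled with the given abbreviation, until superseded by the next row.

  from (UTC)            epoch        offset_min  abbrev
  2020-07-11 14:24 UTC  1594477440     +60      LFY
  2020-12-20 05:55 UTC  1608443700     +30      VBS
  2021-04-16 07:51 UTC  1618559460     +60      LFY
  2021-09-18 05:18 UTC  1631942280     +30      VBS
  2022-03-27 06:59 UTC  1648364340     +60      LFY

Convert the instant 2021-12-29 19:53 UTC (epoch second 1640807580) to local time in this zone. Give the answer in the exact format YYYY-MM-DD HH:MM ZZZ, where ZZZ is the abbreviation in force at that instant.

Query: 2021-12-29 19:53 UTC
Rule 4/5 (VBS, +00:30): 2021-09-18 05:18 UTC ≤ query < 2022-03-27 06:59 UTC
19·60 + 53 + 30 = 1223 min
1223 = 0·1440 + 1223; 1223 = 20·60 + 23 → 20:23, same day
→ 2021-12-29 20:23 VBS

2021-12-29 20:23 VBS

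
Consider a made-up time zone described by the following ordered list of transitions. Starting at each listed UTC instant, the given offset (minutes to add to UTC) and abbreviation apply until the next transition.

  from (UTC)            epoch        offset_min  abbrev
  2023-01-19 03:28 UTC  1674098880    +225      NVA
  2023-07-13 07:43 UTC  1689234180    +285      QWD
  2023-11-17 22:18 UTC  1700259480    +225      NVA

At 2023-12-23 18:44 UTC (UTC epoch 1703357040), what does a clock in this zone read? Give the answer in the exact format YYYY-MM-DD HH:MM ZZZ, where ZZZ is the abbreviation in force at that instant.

Query: 2023-12-23 18:44 UTC
Rule 3/3 (NVA, +03:45): 2023-11-17 22:18 UTC ≤ query < +∞
18·60 + 44 + 225 = 1349 min
1349 = 0·1440 + 1349; 1349 = 22·60 + 29 → 22:29, same day
→ 2023-12-23 22:29 NVA

2023-12-23 22:29 NVA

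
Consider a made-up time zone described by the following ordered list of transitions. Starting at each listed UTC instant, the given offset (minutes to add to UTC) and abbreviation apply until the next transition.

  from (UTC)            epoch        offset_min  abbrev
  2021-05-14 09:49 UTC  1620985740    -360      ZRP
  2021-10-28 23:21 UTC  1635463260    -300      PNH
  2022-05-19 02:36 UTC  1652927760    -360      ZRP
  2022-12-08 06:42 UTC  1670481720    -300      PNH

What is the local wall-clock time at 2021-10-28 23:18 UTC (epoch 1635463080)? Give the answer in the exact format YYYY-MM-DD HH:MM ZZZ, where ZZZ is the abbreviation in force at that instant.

Query: 2021-10-28 23:18 UTC
Rule 1/4 (ZRP, -06:00): 2021-05-14 09:49 UTC ≤ query < 2021-10-28 23:21 UTC
23·60 + 18 - 360 = 1038 min
1038 = 0·1440 + 1038; 1038 = 17·60 + 18 → 17:18, same day
→ 2021-10-28 17:18 ZRP

2021-10-28 17:18 ZRP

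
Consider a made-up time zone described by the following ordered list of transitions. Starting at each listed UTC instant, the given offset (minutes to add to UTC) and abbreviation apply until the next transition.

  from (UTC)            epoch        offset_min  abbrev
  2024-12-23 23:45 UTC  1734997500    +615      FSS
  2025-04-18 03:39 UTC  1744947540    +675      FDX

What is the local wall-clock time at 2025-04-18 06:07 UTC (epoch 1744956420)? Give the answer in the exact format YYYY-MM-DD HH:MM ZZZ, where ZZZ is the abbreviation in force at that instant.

2025-04-18 17:22 FDX

Query: 2025-04-18 06:07 UTC
Rule 2/2 (FDX, +11:15): 2025-04-18 03:39 UTC ≤ query < +∞
6·60 + 7 + 675 = 1042 min
1042 = 0·1440 + 1042; 1042 = 17·60 + 22 → 17:22, same day
→ 2025-04-18 17:22 FDX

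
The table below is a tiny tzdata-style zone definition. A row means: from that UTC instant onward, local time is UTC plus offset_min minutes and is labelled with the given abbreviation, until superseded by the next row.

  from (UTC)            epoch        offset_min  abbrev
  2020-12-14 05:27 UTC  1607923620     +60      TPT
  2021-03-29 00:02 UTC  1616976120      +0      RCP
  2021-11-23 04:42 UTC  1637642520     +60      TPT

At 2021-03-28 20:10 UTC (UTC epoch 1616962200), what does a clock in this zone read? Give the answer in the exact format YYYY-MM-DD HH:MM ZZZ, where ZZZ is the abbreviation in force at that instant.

Query: 2021-03-28 20:10 UTC
Rule 1/3 (TPT, +01:00): 2020-12-14 05:27 UTC ≤ query < 2021-03-29 00:02 UTC
20·60 + 10 + 60 = 1270 min
1270 = 0·1440 + 1270; 1270 = 21·60 + 10 → 21:10, same day
→ 2021-03-28 21:10 TPT

2021-03-28 21:10 TPT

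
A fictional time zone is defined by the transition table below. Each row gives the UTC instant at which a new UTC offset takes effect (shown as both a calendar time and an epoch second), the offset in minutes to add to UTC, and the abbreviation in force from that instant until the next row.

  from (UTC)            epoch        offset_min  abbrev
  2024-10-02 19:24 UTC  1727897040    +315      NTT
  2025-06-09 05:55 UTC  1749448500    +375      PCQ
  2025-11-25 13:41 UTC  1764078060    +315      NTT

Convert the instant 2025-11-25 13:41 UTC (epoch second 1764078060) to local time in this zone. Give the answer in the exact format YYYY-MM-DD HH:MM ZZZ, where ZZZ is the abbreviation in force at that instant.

2025-11-25 18:56 NTT

Query: 2025-11-25 13:41 UTC
Rule 3/3 (NTT, +05:15): 2025-11-25 13:41 UTC ≤ query < +∞
13·60 + 41 + 315 = 1136 min
1136 = 0·1440 + 1136; 1136 = 18·60 + 56 → 18:56, same day
→ 2025-11-25 18:56 NTT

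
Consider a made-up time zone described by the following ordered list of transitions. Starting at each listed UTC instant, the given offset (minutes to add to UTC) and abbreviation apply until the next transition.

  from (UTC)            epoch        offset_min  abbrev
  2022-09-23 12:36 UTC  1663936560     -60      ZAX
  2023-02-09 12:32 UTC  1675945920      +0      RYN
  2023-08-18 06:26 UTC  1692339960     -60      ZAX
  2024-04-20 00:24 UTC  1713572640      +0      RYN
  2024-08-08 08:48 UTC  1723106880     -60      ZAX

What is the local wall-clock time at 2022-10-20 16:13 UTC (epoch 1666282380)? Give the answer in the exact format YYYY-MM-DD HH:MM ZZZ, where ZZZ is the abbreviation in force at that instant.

Query: 2022-10-20 16:13 UTC
Rule 1/5 (ZAX, -01:00): 2022-09-23 12:36 UTC ≤ query < 2023-02-09 12:32 UTC
16·60 + 13 - 60 = 913 min
913 = 0·1440 + 913; 913 = 15·60 + 13 → 15:13, same day
→ 2022-10-20 15:13 ZAX

2022-10-20 15:13 ZAX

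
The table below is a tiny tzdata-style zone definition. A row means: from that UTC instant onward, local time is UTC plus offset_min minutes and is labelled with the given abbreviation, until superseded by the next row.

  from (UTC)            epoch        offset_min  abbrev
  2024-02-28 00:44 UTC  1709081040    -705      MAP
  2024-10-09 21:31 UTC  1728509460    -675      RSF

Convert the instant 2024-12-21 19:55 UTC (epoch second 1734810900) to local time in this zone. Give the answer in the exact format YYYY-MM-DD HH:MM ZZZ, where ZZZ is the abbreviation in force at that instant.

2024-12-21 08:40 RSF

Query: 2024-12-21 19:55 UTC
Rule 2/2 (RSF, -11:15): 2024-10-09 21:31 UTC ≤ query < +∞
19·60 + 55 - 675 = 520 min
520 = 0·1440 + 520; 520 = 8·60 + 40 → 08:40, same day
→ 2024-12-21 08:40 RSF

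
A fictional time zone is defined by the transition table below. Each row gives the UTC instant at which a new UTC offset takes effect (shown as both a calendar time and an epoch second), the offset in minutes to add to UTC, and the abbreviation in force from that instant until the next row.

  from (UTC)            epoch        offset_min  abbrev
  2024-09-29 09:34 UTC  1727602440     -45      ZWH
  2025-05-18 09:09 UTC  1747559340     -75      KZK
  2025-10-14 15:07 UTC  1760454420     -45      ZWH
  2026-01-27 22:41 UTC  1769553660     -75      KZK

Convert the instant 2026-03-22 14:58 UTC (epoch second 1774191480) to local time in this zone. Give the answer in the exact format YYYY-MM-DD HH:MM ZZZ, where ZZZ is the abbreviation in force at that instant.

Query: 2026-03-22 14:58 UTC
Rule 4/4 (KZK, -01:15): 2026-01-27 22:41 UTC ≤ query < +∞
14·60 + 58 - 75 = 823 min
823 = 0·1440 + 823; 823 = 13·60 + 43 → 13:43, same day
→ 2026-03-22 13:43 KZK

2026-03-22 13:43 KZK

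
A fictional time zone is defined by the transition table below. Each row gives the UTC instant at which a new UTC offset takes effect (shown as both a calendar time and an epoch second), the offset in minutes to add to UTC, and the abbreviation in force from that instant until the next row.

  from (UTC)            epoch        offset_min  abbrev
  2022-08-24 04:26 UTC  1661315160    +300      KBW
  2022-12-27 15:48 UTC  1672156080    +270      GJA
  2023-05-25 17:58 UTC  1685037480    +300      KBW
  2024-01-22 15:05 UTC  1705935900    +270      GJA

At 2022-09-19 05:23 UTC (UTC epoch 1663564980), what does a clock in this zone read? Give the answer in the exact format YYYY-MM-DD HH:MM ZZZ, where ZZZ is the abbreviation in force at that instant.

2022-09-19 10:23 KBW

Query: 2022-09-19 05:23 UTC
Rule 1/4 (KBW, +05:00): 2022-08-24 04:26 UTC ≤ query < 2022-12-27 15:48 UTC
5·60 + 23 + 300 = 623 min
623 = 0·1440 + 623; 623 = 10·60 + 23 → 10:23, same day
→ 2022-09-19 10:23 KBW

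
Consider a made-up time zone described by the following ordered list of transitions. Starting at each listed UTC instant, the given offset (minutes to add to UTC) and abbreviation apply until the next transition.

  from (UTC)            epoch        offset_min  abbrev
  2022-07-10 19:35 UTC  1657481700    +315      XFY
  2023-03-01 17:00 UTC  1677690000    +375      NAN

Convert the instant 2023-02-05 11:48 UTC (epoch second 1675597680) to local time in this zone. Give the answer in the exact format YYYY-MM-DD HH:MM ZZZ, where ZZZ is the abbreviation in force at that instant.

2023-02-05 17:03 XFY

Query: 2023-02-05 11:48 UTC
Rule 1/2 (XFY, +05:15): 2022-07-10 19:35 UTC ≤ query < 2023-03-01 17:00 UTC
11·60 + 48 + 315 = 1023 min
1023 = 0·1440 + 1023; 1023 = 17·60 + 3 → 17:03, same day
→ 2023-02-05 17:03 XFY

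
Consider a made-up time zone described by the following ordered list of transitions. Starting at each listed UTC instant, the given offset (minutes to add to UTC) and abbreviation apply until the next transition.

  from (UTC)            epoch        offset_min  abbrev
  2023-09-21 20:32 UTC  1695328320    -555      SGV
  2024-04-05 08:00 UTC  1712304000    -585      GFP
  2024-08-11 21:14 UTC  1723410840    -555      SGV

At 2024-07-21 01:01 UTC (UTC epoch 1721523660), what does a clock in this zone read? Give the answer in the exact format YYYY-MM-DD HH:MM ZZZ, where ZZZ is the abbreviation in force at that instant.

2024-07-20 15:16 GFP

Query: 2024-07-21 01:01 UTC
Rule 2/3 (GFP, -09:45): 2024-04-05 08:00 UTC ≤ query < 2024-08-11 21:14 UTC
1·60 + 1 - 585 = -524 min
-524 = -1·1440 + 916; 916 = 15·60 + 16 → 15:16, 2024-07-21 - 1 day = 2024-07-20
→ 2024-07-20 15:16 GFP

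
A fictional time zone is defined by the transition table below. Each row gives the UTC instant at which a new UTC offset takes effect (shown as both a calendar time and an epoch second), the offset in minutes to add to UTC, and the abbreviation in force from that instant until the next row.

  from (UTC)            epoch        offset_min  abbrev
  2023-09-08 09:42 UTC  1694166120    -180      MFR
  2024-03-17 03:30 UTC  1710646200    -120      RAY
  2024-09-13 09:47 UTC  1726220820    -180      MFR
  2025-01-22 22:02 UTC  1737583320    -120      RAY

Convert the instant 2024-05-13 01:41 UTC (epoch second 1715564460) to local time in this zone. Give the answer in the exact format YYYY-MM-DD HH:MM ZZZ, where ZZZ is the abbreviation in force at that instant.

Query: 2024-05-13 01:41 UTC
Rule 2/4 (RAY, -02:00): 2024-03-17 03:30 UTC ≤ query < 2024-09-13 09:47 UTC
1·60 + 41 - 120 = -19 min
-19 = -1·1440 + 1421; 1421 = 23·60 + 41 → 23:41, 2024-05-13 - 1 day = 2024-05-12
→ 2024-05-12 23:41 RAY

2024-05-12 23:41 RAY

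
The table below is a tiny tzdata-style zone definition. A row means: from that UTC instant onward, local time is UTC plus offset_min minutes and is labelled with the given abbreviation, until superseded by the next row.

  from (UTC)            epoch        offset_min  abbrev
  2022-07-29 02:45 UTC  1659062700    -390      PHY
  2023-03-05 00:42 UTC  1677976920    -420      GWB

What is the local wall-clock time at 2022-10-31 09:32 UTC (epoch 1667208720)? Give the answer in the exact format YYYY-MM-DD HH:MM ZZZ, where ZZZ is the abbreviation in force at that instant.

2022-10-31 03:02 PHY

Query: 2022-10-31 09:32 UTC
Rule 1/2 (PHY, -06:30): 2022-07-29 02:45 UTC ≤ query < 2023-03-05 00:42 UTC
9·60 + 32 - 390 = 182 min
182 = 0·1440 + 182; 182 = 3·60 + 2 → 03:02, same day
→ 2022-10-31 03:02 PHY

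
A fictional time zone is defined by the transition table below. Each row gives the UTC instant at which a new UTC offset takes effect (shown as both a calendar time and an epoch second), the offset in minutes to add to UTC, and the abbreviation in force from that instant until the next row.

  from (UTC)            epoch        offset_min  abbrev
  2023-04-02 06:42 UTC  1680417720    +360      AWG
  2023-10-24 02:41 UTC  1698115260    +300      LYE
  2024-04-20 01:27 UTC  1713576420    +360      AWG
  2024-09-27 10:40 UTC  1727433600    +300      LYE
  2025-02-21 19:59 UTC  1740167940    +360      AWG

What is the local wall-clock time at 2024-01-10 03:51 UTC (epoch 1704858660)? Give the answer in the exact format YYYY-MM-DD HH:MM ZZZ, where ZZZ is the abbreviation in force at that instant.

Query: 2024-01-10 03:51 UTC
Rule 2/5 (LYE, +05:00): 2023-10-24 02:41 UTC ≤ query < 2024-04-20 01:27 UTC
3·60 + 51 + 300 = 531 min
531 = 0·1440 + 531; 531 = 8·60 + 51 → 08:51, same day
→ 2024-01-10 08:51 LYE

2024-01-10 08:51 LYE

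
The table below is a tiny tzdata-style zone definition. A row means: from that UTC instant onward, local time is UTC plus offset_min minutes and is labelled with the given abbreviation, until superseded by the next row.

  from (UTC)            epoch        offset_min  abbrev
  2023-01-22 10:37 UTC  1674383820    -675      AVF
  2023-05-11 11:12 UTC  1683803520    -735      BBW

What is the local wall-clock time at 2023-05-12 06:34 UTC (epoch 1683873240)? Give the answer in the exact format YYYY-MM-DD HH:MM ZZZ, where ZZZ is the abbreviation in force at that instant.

Query: 2023-05-12 06:34 UTC
Rule 2/2 (BBW, -12:15): 2023-05-11 11:12 UTC ≤ query < +∞
6·60 + 34 - 735 = -341 min
-341 = -1·1440 + 1099; 1099 = 18·60 + 19 → 18:19, 2023-05-12 - 1 day = 2023-05-11
→ 2023-05-11 18:19 BBW

2023-05-11 18:19 BBW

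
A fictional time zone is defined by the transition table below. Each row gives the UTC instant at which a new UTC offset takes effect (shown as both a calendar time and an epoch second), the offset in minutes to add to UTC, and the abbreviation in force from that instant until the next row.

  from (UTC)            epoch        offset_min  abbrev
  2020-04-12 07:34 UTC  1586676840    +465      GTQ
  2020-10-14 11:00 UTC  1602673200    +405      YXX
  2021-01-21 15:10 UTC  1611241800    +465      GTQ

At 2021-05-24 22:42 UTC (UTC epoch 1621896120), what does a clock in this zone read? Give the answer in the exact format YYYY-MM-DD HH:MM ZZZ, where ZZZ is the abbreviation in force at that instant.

Query: 2021-05-24 22:42 UTC
Rule 3/3 (GTQ, +07:45): 2021-01-21 15:10 UTC ≤ query < +∞
22·60 + 42 + 465 = 1827 min
1827 = 1·1440 + 387; 387 = 6·60 + 27 → 06:27, 2021-05-24 + 1 day = 2021-05-25
→ 2021-05-25 06:27 GTQ

2021-05-25 06:27 GTQ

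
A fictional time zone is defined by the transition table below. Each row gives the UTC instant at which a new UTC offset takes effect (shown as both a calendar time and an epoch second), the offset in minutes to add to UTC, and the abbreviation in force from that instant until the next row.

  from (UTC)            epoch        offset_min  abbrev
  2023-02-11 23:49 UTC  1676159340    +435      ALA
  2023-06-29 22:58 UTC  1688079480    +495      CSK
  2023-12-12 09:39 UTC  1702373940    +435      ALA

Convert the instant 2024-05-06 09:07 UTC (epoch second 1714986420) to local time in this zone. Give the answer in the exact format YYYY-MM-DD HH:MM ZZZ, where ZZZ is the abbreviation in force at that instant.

Query: 2024-05-06 09:07 UTC
Rule 3/3 (ALA, +07:15): 2023-12-12 09:39 UTC ≤ query < +∞
9·60 + 7 + 435 = 982 min
982 = 0·1440 + 982; 982 = 16·60 + 22 → 16:22, same day
→ 2024-05-06 16:22 ALA

2024-05-06 16:22 ALA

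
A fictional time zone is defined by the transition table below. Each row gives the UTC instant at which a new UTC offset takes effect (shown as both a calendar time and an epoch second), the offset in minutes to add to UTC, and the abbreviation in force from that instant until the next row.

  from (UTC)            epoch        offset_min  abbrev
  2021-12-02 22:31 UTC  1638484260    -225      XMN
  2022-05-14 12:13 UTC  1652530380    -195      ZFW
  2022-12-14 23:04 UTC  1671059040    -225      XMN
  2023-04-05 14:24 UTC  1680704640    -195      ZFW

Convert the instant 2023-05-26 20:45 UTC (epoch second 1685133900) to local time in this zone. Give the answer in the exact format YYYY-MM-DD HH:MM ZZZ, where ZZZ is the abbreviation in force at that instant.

Query: 2023-05-26 20:45 UTC
Rule 4/4 (ZFW, -03:15): 2023-04-05 14:24 UTC ≤ query < +∞
20·60 + 45 - 195 = 1050 min
1050 = 0·1440 + 1050; 1050 = 17·60 + 30 → 17:30, same day
→ 2023-05-26 17:30 ZFW

2023-05-26 17:30 ZFW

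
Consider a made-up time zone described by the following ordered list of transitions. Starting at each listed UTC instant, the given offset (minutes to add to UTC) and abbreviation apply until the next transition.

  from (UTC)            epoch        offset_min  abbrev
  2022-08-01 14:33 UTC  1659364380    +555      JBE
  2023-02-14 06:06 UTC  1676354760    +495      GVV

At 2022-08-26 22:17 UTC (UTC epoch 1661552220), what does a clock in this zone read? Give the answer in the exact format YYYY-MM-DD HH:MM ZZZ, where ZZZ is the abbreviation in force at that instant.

Query: 2022-08-26 22:17 UTC
Rule 1/2 (JBE, +09:15): 2022-08-01 14:33 UTC ≤ query < 2023-02-14 06:06 UTC
22·60 + 17 + 555 = 1892 min
1892 = 1·1440 + 452; 452 = 7·60 + 32 → 07:32, 2022-08-26 + 1 day = 2022-08-27
→ 2022-08-27 07:32 JBE

2022-08-27 07:32 JBE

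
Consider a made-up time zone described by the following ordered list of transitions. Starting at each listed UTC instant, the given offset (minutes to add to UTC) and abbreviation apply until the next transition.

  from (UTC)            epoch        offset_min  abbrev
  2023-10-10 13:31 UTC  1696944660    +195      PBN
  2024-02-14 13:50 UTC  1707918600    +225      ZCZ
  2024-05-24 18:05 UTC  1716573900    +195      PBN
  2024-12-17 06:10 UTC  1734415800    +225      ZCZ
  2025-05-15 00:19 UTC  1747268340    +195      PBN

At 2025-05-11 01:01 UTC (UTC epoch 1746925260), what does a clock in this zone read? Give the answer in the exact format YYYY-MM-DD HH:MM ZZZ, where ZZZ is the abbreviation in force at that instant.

2025-05-11 04:46 ZCZ

Query: 2025-05-11 01:01 UTC
Rule 4/5 (ZCZ, +03:45): 2024-12-17 06:10 UTC ≤ query < 2025-05-15 00:19 UTC
1·60 + 1 + 225 = 286 min
286 = 0·1440 + 286; 286 = 4·60 + 46 → 04:46, same day
→ 2025-05-11 04:46 ZCZ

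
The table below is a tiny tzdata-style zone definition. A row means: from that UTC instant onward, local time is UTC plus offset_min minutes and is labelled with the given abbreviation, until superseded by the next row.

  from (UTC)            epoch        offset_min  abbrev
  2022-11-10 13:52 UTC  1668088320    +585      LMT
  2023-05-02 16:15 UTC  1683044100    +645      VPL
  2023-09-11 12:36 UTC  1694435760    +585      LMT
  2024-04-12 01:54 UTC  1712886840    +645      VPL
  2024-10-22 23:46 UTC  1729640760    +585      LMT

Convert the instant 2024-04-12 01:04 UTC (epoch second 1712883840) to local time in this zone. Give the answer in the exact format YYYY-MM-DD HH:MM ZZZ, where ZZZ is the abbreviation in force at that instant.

2024-04-12 10:49 LMT

Query: 2024-04-12 01:04 UTC
Rule 3/5 (LMT, +09:45): 2023-09-11 12:36 UTC ≤ query < 2024-04-12 01:54 UTC
1·60 + 4 + 585 = 649 min
649 = 0·1440 + 649; 649 = 10·60 + 49 → 10:49, same day
→ 2024-04-12 10:49 LMT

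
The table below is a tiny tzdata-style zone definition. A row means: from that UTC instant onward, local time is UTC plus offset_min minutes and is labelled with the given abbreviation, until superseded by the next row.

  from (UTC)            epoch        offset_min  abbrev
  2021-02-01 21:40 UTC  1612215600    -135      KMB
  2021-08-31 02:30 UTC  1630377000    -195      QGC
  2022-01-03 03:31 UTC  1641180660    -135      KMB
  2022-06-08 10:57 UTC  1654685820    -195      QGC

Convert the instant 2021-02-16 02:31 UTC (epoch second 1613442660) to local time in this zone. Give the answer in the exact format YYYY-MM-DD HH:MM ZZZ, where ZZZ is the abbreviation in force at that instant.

2021-02-16 00:16 KMB

Query: 2021-02-16 02:31 UTC
Rule 1/4 (KMB, -02:15): 2021-02-01 21:40 UTC ≤ query < 2021-08-31 02:30 UTC
2·60 + 31 - 135 = 16 min
16 = 0·1440 + 16; 16 = 0·60 + 16 → 00:16, same day
→ 2021-02-16 00:16 KMB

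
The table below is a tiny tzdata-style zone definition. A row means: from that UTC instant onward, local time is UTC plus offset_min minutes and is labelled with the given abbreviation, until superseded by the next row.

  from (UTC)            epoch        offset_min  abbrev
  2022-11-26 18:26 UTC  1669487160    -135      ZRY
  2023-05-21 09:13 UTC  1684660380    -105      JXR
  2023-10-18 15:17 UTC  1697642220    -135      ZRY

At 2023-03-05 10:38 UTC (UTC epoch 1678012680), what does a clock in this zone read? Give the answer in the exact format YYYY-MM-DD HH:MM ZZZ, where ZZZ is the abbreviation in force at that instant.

Query: 2023-03-05 10:38 UTC
Rule 1/3 (ZRY, -02:15): 2022-11-26 18:26 UTC ≤ query < 2023-05-21 09:13 UTC
10·60 + 38 - 135 = 503 min
503 = 0·1440 + 503; 503 = 8·60 + 23 → 08:23, same day
→ 2023-03-05 08:23 ZRY

2023-03-05 08:23 ZRY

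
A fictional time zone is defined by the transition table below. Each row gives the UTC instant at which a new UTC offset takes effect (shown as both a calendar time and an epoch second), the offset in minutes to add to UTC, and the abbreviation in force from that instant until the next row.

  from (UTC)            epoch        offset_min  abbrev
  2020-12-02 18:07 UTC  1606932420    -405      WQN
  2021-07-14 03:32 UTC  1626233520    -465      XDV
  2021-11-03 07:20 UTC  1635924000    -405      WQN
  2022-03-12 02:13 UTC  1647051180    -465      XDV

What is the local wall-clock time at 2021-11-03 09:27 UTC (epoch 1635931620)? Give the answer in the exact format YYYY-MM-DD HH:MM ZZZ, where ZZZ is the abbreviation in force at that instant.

Query: 2021-11-03 09:27 UTC
Rule 3/4 (WQN, -06:45): 2021-11-03 07:20 UTC ≤ query < 2022-03-12 02:13 UTC
9·60 + 27 - 405 = 162 min
162 = 0·1440 + 162; 162 = 2·60 + 42 → 02:42, same day
→ 2021-11-03 02:42 WQN

2021-11-03 02:42 WQN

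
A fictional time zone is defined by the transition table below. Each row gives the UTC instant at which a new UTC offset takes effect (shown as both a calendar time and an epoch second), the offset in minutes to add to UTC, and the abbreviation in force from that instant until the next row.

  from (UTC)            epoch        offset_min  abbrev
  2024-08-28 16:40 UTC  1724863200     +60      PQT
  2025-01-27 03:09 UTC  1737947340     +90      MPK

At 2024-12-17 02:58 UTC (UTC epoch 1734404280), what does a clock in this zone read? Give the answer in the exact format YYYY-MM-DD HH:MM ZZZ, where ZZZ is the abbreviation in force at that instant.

2024-12-17 03:58 PQT

Query: 2024-12-17 02:58 UTC
Rule 1/2 (PQT, +01:00): 2024-08-28 16:40 UTC ≤ query < 2025-01-27 03:09 UTC
2·60 + 58 + 60 = 238 min
238 = 0·1440 + 238; 238 = 3·60 + 58 → 03:58, same day
→ 2024-12-17 03:58 PQT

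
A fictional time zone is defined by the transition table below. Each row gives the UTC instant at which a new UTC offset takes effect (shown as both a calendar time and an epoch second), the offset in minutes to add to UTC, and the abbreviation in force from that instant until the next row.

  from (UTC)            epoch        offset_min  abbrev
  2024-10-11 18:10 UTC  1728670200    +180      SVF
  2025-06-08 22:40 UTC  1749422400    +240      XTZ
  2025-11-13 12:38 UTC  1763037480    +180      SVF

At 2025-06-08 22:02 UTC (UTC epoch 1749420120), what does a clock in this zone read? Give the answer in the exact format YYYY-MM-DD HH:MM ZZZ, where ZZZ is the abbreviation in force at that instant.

2025-06-09 01:02 SVF

Query: 2025-06-08 22:02 UTC
Rule 1/3 (SVF, +03:00): 2024-10-11 18:10 UTC ≤ query < 2025-06-08 22:40 UTC
22·60 + 2 + 180 = 1502 min
1502 = 1·1440 + 62; 62 = 1·60 + 2 → 01:02, 2025-06-08 + 1 day = 2025-06-09
→ 2025-06-09 01:02 SVF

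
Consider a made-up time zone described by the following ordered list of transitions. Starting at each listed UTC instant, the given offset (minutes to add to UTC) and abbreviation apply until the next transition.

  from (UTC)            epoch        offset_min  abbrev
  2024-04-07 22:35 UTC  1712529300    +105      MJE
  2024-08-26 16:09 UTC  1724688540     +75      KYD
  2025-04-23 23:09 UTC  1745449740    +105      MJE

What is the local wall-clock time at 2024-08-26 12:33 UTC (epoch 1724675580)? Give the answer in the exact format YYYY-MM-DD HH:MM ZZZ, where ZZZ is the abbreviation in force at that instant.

Query: 2024-08-26 12:33 UTC
Rule 1/3 (MJE, +01:45): 2024-04-07 22:35 UTC ≤ query < 2024-08-26 16:09 UTC
12·60 + 33 + 105 = 858 min
858 = 0·1440 + 858; 858 = 14·60 + 18 → 14:18, same day
→ 2024-08-26 14:18 MJE

2024-08-26 14:18 MJE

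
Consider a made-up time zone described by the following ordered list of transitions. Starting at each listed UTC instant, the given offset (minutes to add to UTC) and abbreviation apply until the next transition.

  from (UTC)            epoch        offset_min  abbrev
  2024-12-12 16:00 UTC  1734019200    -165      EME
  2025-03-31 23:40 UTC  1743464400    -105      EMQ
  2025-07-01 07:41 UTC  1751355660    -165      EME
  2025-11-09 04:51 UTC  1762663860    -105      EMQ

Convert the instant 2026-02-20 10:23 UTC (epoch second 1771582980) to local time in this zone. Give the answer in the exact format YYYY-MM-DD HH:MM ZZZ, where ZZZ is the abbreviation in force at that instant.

2026-02-20 08:38 EMQ

Query: 2026-02-20 10:23 UTC
Rule 4/4 (EMQ, -01:45): 2025-11-09 04:51 UTC ≤ query < +∞
10·60 + 23 - 105 = 518 min
518 = 0·1440 + 518; 518 = 8·60 + 38 → 08:38, same day
→ 2026-02-20 08:38 EMQ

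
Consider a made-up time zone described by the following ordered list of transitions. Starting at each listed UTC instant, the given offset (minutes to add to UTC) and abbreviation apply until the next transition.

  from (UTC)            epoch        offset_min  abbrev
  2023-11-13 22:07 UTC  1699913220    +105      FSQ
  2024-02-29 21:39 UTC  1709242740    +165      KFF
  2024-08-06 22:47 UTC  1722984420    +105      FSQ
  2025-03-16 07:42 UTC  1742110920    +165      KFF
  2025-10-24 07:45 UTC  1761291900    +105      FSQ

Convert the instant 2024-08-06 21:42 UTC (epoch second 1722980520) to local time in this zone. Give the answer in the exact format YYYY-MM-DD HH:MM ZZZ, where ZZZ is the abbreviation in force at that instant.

2024-08-07 00:27 KFF

Query: 2024-08-06 21:42 UTC
Rule 2/5 (KFF, +02:45): 2024-02-29 21:39 UTC ≤ query < 2024-08-06 22:47 UTC
21·60 + 42 + 165 = 1467 min
1467 = 1·1440 + 27; 27 = 0·60 + 27 → 00:27, 2024-08-06 + 1 day = 2024-08-07
→ 2024-08-07 00:27 KFF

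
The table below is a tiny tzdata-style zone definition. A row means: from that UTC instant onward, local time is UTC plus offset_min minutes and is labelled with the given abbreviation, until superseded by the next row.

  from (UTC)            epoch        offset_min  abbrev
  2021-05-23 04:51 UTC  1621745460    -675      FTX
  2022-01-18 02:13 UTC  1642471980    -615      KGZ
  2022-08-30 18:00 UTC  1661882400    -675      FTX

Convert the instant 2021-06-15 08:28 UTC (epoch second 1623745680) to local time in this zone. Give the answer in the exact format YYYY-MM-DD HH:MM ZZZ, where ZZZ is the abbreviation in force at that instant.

Query: 2021-06-15 08:28 UTC
Rule 1/3 (FTX, -11:15): 2021-05-23 04:51 UTC ≤ query < 2022-01-18 02:13 UTC
8·60 + 28 - 675 = -167 min
-167 = -1·1440 + 1273; 1273 = 21·60 + 13 → 21:13, 2021-06-15 - 1 day = 2021-06-14
→ 2021-06-14 21:13 FTX

2021-06-14 21:13 FTX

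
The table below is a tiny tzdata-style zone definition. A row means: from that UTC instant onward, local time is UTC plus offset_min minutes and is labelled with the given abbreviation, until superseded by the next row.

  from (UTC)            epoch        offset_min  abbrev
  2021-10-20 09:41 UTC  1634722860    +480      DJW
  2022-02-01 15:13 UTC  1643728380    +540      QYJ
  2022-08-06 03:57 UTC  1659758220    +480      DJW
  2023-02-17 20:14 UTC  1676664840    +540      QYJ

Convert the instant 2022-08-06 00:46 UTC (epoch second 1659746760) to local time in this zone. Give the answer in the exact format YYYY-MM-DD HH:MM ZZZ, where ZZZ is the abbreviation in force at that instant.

Query: 2022-08-06 00:46 UTC
Rule 2/4 (QYJ, +09:00): 2022-02-01 15:13 UTC ≤ query < 2022-08-06 03:57 UTC
0·60 + 46 + 540 = 586 min
586 = 0·1440 + 586; 586 = 9·60 + 46 → 09:46, same day
→ 2022-08-06 09:46 QYJ

2022-08-06 09:46 QYJ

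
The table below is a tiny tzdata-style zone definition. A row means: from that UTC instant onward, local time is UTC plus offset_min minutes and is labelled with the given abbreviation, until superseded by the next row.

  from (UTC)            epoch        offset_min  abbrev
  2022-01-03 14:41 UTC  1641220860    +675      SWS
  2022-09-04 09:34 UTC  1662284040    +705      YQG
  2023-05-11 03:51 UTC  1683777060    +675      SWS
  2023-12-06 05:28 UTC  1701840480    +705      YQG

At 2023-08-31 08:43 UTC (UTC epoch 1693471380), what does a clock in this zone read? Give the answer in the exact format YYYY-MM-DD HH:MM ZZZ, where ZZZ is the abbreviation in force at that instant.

Query: 2023-08-31 08:43 UTC
Rule 3/4 (SWS, +11:15): 2023-05-11 03:51 UTC ≤ query < 2023-12-06 05:28 UTC
8·60 + 43 + 675 = 1198 min
1198 = 0·1440 + 1198; 1198 = 19·60 + 58 → 19:58, same day
→ 2023-08-31 19:58 SWS

2023-08-31 19:58 SWS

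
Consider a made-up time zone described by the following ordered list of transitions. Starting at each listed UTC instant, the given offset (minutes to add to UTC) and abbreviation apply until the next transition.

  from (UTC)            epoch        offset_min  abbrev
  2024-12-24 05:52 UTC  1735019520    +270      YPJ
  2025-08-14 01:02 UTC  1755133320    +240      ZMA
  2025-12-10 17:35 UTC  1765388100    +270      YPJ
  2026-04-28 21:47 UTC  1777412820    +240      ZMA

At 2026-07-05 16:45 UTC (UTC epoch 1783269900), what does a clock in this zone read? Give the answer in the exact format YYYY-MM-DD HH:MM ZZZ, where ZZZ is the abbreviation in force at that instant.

2026-07-05 20:45 ZMA

Query: 2026-07-05 16:45 UTC
Rule 4/4 (ZMA, +04:00): 2026-04-28 21:47 UTC ≤ query < +∞
16·60 + 45 + 240 = 1245 min
1245 = 0·1440 + 1245; 1245 = 20·60 + 45 → 20:45, same day
→ 2026-07-05 20:45 ZMA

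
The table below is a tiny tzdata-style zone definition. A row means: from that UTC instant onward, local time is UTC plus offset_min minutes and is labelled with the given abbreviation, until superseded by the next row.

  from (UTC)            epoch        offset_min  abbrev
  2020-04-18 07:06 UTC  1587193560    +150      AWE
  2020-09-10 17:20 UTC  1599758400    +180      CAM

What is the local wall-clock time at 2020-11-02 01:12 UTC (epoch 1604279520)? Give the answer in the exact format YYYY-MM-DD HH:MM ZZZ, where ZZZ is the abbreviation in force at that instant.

Query: 2020-11-02 01:12 UTC
Rule 2/2 (CAM, +03:00): 2020-09-10 17:20 UTC ≤ query < +∞
1·60 + 12 + 180 = 252 min
252 = 0·1440 + 252; 252 = 4·60 + 12 → 04:12, same day
→ 2020-11-02 04:12 CAM

2020-11-02 04:12 CAM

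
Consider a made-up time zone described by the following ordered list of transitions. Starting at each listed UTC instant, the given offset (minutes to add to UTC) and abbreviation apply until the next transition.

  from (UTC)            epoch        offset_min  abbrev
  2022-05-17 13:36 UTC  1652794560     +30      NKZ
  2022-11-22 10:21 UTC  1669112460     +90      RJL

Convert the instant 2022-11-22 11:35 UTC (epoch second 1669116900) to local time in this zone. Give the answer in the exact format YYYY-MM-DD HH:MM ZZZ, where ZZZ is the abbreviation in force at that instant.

2022-11-22 13:05 RJL

Query: 2022-11-22 11:35 UTC
Rule 2/2 (RJL, +01:30): 2022-11-22 10:21 UTC ≤ query < +∞
11·60 + 35 + 90 = 785 min
785 = 0·1440 + 785; 785 = 13·60 + 5 → 13:05, same day
→ 2022-11-22 13:05 RJL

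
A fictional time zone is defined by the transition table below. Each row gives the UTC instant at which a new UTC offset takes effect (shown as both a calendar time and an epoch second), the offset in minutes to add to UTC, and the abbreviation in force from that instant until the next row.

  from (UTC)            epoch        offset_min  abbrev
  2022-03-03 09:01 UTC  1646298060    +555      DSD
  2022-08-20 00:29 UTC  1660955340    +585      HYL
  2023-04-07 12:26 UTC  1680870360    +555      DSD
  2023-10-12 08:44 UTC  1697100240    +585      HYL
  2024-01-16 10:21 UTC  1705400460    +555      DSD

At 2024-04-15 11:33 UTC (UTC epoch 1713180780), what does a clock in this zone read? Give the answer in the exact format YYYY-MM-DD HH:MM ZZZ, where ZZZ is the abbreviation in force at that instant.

Query: 2024-04-15 11:33 UTC
Rule 5/5 (DSD, +09:15): 2024-01-16 10:21 UTC ≤ query < +∞
11·60 + 33 + 555 = 1248 min
1248 = 0·1440 + 1248; 1248 = 20·60 + 48 → 20:48, same day
→ 2024-04-15 20:48 DSD

2024-04-15 20:48 DSD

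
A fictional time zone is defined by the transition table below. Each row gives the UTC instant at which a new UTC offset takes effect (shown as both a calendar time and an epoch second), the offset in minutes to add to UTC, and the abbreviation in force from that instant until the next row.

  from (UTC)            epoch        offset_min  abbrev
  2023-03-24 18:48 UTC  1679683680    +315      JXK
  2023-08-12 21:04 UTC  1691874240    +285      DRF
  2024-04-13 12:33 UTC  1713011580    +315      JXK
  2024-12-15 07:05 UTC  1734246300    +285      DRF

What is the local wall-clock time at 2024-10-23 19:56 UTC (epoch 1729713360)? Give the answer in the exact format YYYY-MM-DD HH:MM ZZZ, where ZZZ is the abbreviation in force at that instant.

2024-10-24 01:11 JXK

Query: 2024-10-23 19:56 UTC
Rule 3/4 (JXK, +05:15): 2024-04-13 12:33 UTC ≤ query < 2024-12-15 07:05 UTC
19·60 + 56 + 315 = 1511 min
1511 = 1·1440 + 71; 71 = 1·60 + 11 → 01:11, 2024-10-23 + 1 day = 2024-10-24
→ 2024-10-24 01:11 JXK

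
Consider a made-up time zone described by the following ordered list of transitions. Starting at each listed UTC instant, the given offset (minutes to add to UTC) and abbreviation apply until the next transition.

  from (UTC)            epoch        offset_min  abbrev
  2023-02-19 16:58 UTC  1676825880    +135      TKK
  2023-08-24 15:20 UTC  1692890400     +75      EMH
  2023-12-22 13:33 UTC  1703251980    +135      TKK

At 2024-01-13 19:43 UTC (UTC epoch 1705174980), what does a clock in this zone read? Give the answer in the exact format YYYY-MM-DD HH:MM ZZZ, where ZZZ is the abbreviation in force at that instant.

Query: 2024-01-13 19:43 UTC
Rule 3/3 (TKK, +02:15): 2023-12-22 13:33 UTC ≤ query < +∞
19·60 + 43 + 135 = 1318 min
1318 = 0·1440 + 1318; 1318 = 21·60 + 58 → 21:58, same day
→ 2024-01-13 21:58 TKK

2024-01-13 21:58 TKK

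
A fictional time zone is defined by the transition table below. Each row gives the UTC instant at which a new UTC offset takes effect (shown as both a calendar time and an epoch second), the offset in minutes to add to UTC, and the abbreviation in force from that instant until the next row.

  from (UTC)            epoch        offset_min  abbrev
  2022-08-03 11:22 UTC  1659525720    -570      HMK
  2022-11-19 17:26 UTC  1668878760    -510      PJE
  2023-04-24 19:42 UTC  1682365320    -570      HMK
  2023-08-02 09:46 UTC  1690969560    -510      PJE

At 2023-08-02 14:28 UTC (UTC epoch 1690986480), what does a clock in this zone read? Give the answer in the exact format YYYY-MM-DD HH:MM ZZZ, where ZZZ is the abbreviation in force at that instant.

2023-08-02 05:58 PJE

Query: 2023-08-02 14:28 UTC
Rule 4/4 (PJE, -08:30): 2023-08-02 09:46 UTC ≤ query < +∞
14·60 + 28 - 510 = 358 min
358 = 0·1440 + 358; 358 = 5·60 + 58 → 05:58, same day
→ 2023-08-02 05:58 PJE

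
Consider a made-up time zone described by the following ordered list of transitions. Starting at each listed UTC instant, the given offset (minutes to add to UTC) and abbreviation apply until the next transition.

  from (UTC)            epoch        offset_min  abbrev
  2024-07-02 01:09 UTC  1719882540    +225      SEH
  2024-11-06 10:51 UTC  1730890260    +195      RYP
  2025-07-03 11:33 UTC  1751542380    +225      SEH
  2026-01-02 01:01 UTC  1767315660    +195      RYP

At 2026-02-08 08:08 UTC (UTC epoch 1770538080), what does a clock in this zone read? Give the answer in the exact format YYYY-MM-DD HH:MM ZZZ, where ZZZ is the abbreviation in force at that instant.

Query: 2026-02-08 08:08 UTC
Rule 4/4 (RYP, +03:15): 2026-01-02 01:01 UTC ≤ query < +∞
8·60 + 8 + 195 = 683 min
683 = 0·1440 + 683; 683 = 11·60 + 23 → 11:23, same day
→ 2026-02-08 11:23 RYP

2026-02-08 11:23 RYP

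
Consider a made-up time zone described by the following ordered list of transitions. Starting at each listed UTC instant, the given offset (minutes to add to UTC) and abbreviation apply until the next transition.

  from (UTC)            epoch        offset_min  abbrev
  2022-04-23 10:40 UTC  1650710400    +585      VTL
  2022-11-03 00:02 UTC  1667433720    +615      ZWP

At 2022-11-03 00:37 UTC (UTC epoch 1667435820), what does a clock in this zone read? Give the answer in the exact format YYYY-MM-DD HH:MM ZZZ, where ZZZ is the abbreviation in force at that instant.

Query: 2022-11-03 00:37 UTC
Rule 2/2 (ZWP, +10:15): 2022-11-03 00:02 UTC ≤ query < +∞
0·60 + 37 + 615 = 652 min
652 = 0·1440 + 652; 652 = 10·60 + 52 → 10:52, same day
→ 2022-11-03 10:52 ZWP

2022-11-03 10:52 ZWP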